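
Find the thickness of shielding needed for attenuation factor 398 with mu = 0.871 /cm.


x = ln(factor) / mu
x = ln(398) / 0.871
x = 6.8731 cm

6.8731


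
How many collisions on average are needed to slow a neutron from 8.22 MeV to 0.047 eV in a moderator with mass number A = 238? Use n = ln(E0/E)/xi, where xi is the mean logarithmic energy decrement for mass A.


xi = 1 + (A-1)^2/(2A)*ln((A-1)/(A+1)) = 0.008379872 (for A = 238)
n = ln(E0/E) / xi
n = ln(8.22e6 / 0.047) / 0.008379872
n = ln(1.748936e+08) / 0.008379872 = 2264.9

2264.9


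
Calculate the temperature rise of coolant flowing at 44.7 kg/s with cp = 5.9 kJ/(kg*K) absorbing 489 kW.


dT = Q / (m_dot * cp)
dT = 489 / (44.7 * 5.9)
dT = 1.8542 C

1.8542


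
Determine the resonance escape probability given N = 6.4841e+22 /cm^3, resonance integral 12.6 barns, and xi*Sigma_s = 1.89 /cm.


p = exp(-N * I * 1e-24 / (xi*Sigma_s))
p = exp(-6.4841e+22 * 12.6 * 1e-24 / 1.89)
p = 0.64903

0.64903


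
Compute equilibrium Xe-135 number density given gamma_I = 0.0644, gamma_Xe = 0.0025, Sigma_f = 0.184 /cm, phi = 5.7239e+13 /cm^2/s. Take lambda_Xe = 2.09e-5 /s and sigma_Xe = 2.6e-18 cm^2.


Xe_eq = (gamma_I + gamma_Xe) * Sigma_f * phi / (lambda_Xe + sigma_Xe * phi)
Numerator = (0.0644 + 0.0025) * 0.184 * 5.7239e+13 = 7.045892e+11
Denominator = 2.09e-5 + 2.6e-18 * 5.7239e+13 = 1.697214e-04
Xe_eq = 7.045892e+11 / 1.697214e-04 = 4.1514e+15 /cm^3

4.1514e+15


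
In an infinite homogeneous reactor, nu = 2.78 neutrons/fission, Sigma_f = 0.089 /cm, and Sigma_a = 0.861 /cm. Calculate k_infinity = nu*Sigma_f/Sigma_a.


k_inf = nu * Sigma_f / Sigma_a
k_inf = 2.78 * 0.089 / 0.861
k_inf = 0.28736

0.28736


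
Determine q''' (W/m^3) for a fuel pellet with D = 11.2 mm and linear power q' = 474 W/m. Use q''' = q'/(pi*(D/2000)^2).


r = D / 2 / 1000 = 11.2 / 2 / 1000 = 0.0056 m
q''' = q' / (pi * r^2)
q''' = 474 / (pi * 0.0056^2)
q''' = 4.8112e+06 W/m^3

4.8112e+06


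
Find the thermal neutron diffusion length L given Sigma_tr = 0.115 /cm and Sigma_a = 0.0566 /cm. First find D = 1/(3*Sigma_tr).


D = 1 / (3 * Sigma_tr) = 1 / (3 * 0.115) = 2.898551 cm
L = sqrt(D / Sigma_a)
L = sqrt(2.898551 / 0.0566)
L = 7.1562 cm

7.1562


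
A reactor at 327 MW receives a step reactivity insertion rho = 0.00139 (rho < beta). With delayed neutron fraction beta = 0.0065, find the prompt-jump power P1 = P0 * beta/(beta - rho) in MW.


P1/P0 = beta / (beta - rho)
P1/P0 = 0.0065 / (0.0065 - 0.00139) = 1.272016
P1 = 327 * 1.272016 = 415.95 MW

415.95


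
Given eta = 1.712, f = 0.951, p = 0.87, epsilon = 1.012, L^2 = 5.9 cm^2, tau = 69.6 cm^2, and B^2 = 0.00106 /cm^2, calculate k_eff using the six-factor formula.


k_inf = eta*f*p*eps = 1.712*0.951*0.87*1.012 = 1.433455
P_TNL = 1/(1 + L^2*B^2) = 1/(1 + 5.9*0.00106) = 0.9937849
P_FNL = exp(-B^2*tau) = exp(-0.00106*69.6) = 0.9288797
k_eff = k_inf * P_TNL * P_FNL = 1.433455 * 0.9937849 * 0.9288797
k_eff = 1.3232

1.3232


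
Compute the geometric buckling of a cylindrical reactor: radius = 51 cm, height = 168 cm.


B^2 = (2.405/R)^2 + (pi/H)^2
B^2 = (2.405/51)^2 + (pi/168)^2
B^2 = 0.0025735 /cm^2

0.0025735


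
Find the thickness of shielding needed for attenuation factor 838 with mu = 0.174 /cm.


x = ln(factor) / mu
x = ln(838) / 0.174
x = 38.684 cm

38.684


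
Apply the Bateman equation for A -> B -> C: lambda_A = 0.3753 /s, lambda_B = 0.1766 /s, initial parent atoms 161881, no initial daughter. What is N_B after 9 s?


N_B(t) = lambda_A * N_A0 / (lambda_B - lambda_A) * [exp(-lambda_A*t) - exp(-lambda_B*t)]
exp(-0.3753*9) = 0.03412585; exp(-0.1766*9) = 0.2040480
N_B = 0.3753 * 161881 / (0.1766 - 0.3753) * (0.03412585 - 0.2040480)
N_B = 51955

51955


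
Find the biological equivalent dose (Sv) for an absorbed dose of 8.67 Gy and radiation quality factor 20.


H = D * Q
H = 8.67 * 20
H = 173.40 Sv

173.40


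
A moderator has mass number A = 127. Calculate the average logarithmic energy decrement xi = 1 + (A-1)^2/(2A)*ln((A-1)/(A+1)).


xi = 1 + (A-1)^2/(2A) * ln((A-1)/(A+1))
xi = 1 + (127-1)^2/(2*127) * ln((127-1)/(127 +1))
xi = 0.015666

0.015666


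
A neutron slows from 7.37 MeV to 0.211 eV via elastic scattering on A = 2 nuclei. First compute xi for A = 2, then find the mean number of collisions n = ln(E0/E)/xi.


xi = 1 + (A-1)^2/(2A)*ln((A-1)/(A+1)) = 0.7253469 (for A = 2)
n = ln(E0/E) / xi
n = ln(7.37e6 / 0.211) / 0.7253469
n = ln(3.492891e+07) / 0.7253469 = 23.946

23.946


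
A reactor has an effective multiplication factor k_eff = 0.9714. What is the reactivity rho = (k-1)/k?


rho = (k_eff - 1) / k_eff
rho = (0.9714 - 1) / 0.9714
rho = -0.029442

-0.029442


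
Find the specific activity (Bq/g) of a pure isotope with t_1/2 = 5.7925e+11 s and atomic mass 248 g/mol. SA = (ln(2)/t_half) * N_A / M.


lambda = ln(2) / t_half = ln(2) / 5.7925e+11 = 1.196629e-12 /s
SA = lambda * N_A / M
SA = 1.196629e-12 * 6.022e23 / 248
SA = 2.9057e+09 Bq/g

2.9057e+09


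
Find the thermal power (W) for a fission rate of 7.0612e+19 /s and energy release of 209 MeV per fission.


P = fission_rate * E_MeV * 1.602e-13
P = 7.0612e+19 * 209 * 1.602e-13
P = 2.3642e+09 W

2.3642e+09


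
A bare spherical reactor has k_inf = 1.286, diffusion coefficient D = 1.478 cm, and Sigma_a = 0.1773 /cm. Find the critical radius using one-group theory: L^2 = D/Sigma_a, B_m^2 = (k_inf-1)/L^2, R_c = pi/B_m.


L^2 = D / Sigma_a = 1.478 / 0.1773 = 8.336153 cm^2
B_m^2 = (k_inf - 1) / L^2 = (1.286 - 1) / 8.336153 = 0.03430839 /cm^2
For a bare sphere: B_g = pi/R, so R_c = pi / sqrt(B_m^2)
R_c = pi / sqrt(0.03430839) = 16.961 cm

16.961


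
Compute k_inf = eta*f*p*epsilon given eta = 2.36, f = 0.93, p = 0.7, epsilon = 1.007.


k_inf = eta * f * p * epsilon
k_inf = 2.36 * 0.93 * 0.7 * 1.007
k_inf = 1.5471

1.5471


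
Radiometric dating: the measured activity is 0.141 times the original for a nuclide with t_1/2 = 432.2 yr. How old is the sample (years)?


lambda = ln(2) / t_half = ln(2) / 432.2 = 0.001603765 /yr
t = -ln(A/A0) / lambda
t = -ln(0.141) / 0.001603765
t = 1221.5 yr

1221.5


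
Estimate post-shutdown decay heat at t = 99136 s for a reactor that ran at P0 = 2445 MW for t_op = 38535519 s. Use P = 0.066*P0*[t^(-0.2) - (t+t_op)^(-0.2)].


P/P0 = 0.066 * [t^(-0.2) - (t + t_op)^(-0.2)]
P/P0 = 0.066 * [99136^(-0.2) - (99136 + 38535519)^(-0.2)]
P/P0 = 0.066 * [0.1001737 - 0.03038118] = 0.004606306
P = 2445 * 0.004606306 = 11.262 MW

11.262


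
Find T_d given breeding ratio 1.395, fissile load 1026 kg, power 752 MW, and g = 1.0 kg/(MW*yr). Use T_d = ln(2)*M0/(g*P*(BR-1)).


Breeding gain G = BR - 1 = 1.395 - 1 = 0.395
Fissile production rate = g * P * G = 1.0 * 752 * 0.395 = 297.04 kg/yr
T_d = ln(2) * M0 / (g * P * G)
T_d = ln(2) * 1026 / 297.04 = 2.3942 yr

2.3942


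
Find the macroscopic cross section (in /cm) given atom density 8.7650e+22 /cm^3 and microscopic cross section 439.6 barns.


Sigma = N * sigma_barns * 1e-24
Sigma = 8.7650e+22 * 439.6 * 1e-24
Sigma = 38.531 /cm

38.531


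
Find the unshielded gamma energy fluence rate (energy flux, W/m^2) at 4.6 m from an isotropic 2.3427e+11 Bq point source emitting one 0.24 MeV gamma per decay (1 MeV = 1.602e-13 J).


psi = A * E * 1.602e-13 / (4*pi*r^2)
psi = 2.3427e+11 * 0.24 * 1.602e-13 / (4*pi*4.6^2)
psi = 3.3874e-05 W/m^2

3.3874e-05


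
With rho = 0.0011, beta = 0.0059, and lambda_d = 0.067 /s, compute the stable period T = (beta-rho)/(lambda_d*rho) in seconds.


T = (beta - rho) / (lambda_d * rho)
T = (0.0059 - 0.0011) / (0.067 * 0.0011)
T = 65.129 s

65.129


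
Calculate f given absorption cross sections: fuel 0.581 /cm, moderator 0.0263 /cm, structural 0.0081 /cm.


f = Sigma_a_fuel / (Sigma_a_fuel + Sigma_a_mod + Sigma_a_other)
f = 0.581 / (0.581 + 0.0263 + 0.0081)
f = 0.94410

0.94410


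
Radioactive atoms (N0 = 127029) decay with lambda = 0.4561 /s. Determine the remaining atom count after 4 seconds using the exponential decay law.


N = N0 * exp(-lambda * t)
N = 127029 * exp(-0.4561 * 4)
N = 20492

20492


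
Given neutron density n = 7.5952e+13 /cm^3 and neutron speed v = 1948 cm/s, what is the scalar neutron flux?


phi = n * v
phi = 7.5952e+13 * 1948
phi = 1.4795e+17 /cm^2/s

1.4795e+17


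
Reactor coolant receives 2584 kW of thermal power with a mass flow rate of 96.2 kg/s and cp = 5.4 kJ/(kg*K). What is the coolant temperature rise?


dT = Q / (m_dot * cp)
dT = 2584 / (96.2 * 5.4)
dT = 4.9742 C

4.9742


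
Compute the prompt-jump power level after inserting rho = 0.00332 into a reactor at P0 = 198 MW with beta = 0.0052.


P1/P0 = beta / (beta - rho)
P1/P0 = 0.0052 / (0.0052 - 0.00332) = 2.765957
P1 = 198 * 2.765957 = 547.66 MW

547.66


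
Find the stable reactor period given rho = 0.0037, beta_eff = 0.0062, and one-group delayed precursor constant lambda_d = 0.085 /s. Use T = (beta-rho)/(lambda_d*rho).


T = (beta - rho) / (lambda_d * rho)
T = (0.0062 - 0.0037) / (0.085 * 0.0037)
T = 7.9491 s

7.9491


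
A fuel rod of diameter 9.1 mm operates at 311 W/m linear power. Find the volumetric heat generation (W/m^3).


r = D / 2 / 1000 = 9.1 / 2 / 1000 = 0.00455 m
q''' = q' / (pi * r^2)
q''' = 311 / (pi * 0.00455^2)
q''' = 4.7818e+06 W/m^3

4.7818e+06


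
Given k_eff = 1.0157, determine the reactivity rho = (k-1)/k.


rho = (k_eff - 1) / k_eff
rho = (1.0157 - 1) / 1.0157
rho = 0.015457

0.015457


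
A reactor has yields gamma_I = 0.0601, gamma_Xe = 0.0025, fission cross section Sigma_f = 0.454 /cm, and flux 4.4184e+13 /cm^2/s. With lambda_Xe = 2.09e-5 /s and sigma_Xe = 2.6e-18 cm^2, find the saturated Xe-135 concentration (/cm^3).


Xe_eq = (gamma_I + gamma_Xe) * Sigma_f * phi / (lambda_Xe + sigma_Xe * phi)
Numerator = (0.0601 + 0.0025) * 0.454 * 4.4184e+13 = 1.255727e+12
Denominator = 2.09e-5 + 2.6e-18 * 4.4184e+13 = 1.357784e-04
Xe_eq = 1.255727e+12 / 1.357784e-04 = 9.2484e+15 /cm^3

9.2484e+15


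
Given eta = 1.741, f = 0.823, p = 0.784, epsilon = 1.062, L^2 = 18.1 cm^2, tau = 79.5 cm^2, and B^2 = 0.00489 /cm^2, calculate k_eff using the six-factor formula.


k_inf = eta*f*p*eps = 1.741*0.823*0.784*1.062 = 1.192997
P_TNL = 1/(1 + L^2*B^2) = 1/(1 + 18.1*0.00489) = 0.9186879
P_FNL = exp(-B^2*tau) = exp(-0.00489*79.5) = 0.6779003
k_eff = k_inf * P_TNL * P_FNL = 1.192997 * 0.9186879 * 0.6779003
k_eff = 0.74297

0.74297


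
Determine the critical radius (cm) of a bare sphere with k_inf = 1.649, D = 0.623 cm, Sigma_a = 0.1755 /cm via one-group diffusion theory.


L^2 = D / Sigma_a = 0.623 / 0.1755 = 3.549858 cm^2
B_m^2 = (k_inf - 1) / L^2 = (1.649 - 1) / 3.549858 = 0.1828242 /cm^2
For a bare sphere: B_g = pi/R, so R_c = pi / sqrt(B_m^2)
R_c = pi / sqrt(0.1828242) = 7.3474 cm

7.3474


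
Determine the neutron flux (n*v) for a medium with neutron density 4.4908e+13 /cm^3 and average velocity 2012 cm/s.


phi = n * v
phi = 4.4908e+13 * 2012
phi = 9.0355e+16 /cm^2/s

9.0355e+16


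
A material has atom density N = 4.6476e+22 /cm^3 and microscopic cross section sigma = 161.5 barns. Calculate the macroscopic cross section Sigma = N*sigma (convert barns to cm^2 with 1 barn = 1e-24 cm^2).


Sigma = N * sigma_barns * 1e-24
Sigma = 4.6476e+22 * 161.5 * 1e-24
Sigma = 7.5059 /cm

7.5059


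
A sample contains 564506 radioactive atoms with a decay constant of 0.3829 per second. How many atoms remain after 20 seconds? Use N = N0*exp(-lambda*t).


N = N0 * exp(-lambda * t)
N = 564506 * exp(-0.3829 * 20)
N = 266.59

266.59


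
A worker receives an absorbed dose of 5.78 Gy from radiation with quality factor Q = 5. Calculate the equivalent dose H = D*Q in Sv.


H = D * Q
H = 5.78 * 5
H = 28.900 Sv

28.900


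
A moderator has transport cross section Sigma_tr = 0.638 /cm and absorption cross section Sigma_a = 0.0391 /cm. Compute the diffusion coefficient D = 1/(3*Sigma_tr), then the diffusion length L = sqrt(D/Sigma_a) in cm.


D = 1 / (3 * Sigma_tr) = 1 / (3 * 0.638) = 0.5224660 cm
L = sqrt(D / Sigma_a)
L = sqrt(0.5224660 / 0.0391)
L = 3.6554 cm

3.6554


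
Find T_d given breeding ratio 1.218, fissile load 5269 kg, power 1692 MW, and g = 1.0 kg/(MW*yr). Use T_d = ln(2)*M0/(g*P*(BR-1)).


Breeding gain G = BR - 1 = 1.218 - 1 = 0.218
Fissile production rate = g * P * G = 1.0 * 1692 * 0.218 = 368.856 kg/yr
T_d = ln(2) * M0 / (g * P * G)
T_d = ln(2) * 5269 / 368.856 = 9.9014 yr

9.9014


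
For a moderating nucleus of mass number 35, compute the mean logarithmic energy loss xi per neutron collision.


xi = 1 + (A-1)^2/(2A) * ln((A-1)/(A+1))
xi = 1 + (35-1)^2/(2*35) * ln((35-1)/(35 +1))
xi = 0.056070

0.056070


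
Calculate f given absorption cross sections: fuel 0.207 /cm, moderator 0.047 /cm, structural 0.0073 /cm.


f = Sigma_a_fuel / (Sigma_a_fuel + Sigma_a_mod + Sigma_a_other)
f = 0.207 / (0.207 + 0.047 + 0.0073)
f = 0.79219

0.79219


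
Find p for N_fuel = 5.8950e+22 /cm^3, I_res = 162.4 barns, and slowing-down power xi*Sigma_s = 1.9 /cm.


p = exp(-N * I * 1e-24 / (xi*Sigma_s))
p = exp(-5.8950e+22 * 162.4 * 1e-24 / 1.9)
p = 0.0064823

0.0064823


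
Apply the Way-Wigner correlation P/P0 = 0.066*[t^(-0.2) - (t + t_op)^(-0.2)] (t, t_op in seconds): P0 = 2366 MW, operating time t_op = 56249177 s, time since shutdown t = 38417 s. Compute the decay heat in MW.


P/P0 = 0.066 * [t^(-0.2) - (t + t_op)^(-0.2)]
P/P0 = 0.066 * [38417^(-0.2) - (38417 + 56249177)^(-0.2)]
P/P0 = 0.066 * [0.1210864 - 0.02817847] = 0.006131923
P = 2366 * 0.006131923 = 14.508 MW

14.508


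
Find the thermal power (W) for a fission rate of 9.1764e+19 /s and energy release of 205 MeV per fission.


P = fission_rate * E_MeV * 1.602e-13
P = 9.1764e+19 * 205 * 1.602e-13
P = 3.0136e+09 W

3.0136e+09


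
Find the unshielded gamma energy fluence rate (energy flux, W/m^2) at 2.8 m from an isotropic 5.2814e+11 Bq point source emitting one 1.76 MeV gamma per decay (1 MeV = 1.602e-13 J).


psi = A * E * 1.602e-13 / (4*pi*r^2)
psi = 5.2814e+11 * 1.76 * 1.602e-13 / (4*pi*2.8^2)
psi = 0.0015115 W/m^2

0.0015115


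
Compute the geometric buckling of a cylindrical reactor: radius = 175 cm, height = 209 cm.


B^2 = (2.405/R)^2 + (pi/H)^2
B^2 = (2.405/175)^2 + (pi/209)^2
B^2 = 4.1481e-04 /cm^2

4.1481e-04


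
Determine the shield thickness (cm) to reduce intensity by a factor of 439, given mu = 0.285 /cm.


x = ln(factor) / mu
x = ln(439) / 0.285
x = 21.349 cm

21.349


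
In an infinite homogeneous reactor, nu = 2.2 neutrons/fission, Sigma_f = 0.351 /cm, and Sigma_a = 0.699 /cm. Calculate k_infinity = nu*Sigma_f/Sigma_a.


k_inf = nu * Sigma_f / Sigma_a
k_inf = 2.2 * 0.351 / 0.699
k_inf = 1.1047

1.1047


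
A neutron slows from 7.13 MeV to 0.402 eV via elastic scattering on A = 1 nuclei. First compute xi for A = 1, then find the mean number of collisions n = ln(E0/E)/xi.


xi = 1 + (A-1)^2/(2A)*ln((A-1)/(A+1)) = 1 (for A = 1)
n = ln(E0/E) / xi
n = ln(7.13e6 / 0.402) / 1
n = ln(1.773632e+07) / 1 = 16.691

16.691


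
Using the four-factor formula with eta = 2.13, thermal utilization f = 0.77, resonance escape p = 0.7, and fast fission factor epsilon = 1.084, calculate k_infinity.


k_inf = eta * f * p * epsilon
k_inf = 2.13 * 0.77 * 0.7 * 1.084
k_inf = 1.2445

1.2445


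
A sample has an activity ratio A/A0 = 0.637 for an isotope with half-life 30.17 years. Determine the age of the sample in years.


lambda = ln(2) / t_half = ln(2) / 30.17 = 0.02297472 /yr
t = -ln(A/A0) / lambda
t = -ln(0.637) / 0.02297472
t = 19.630 yr

19.630


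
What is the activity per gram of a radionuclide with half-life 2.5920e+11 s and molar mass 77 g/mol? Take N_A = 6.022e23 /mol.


lambda = ln(2) / t_half = ln(2) / 2.5920e+11 = 2.674179e-12 /s
SA = lambda * N_A / M
SA = 2.674179e-12 * 6.022e23 / 77
SA = 2.0914e+10 Bq/g

2.0914e+10


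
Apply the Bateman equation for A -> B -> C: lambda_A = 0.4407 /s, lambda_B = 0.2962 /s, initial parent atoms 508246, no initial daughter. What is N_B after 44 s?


N_B(t) = lambda_A * N_A0 / (lambda_B - lambda_A) * [exp(-lambda_A*t) - exp(-lambda_B*t)]
exp(-0.4407*44) = 3.790378e-09; exp(-0.2962*44) = 2.187393e-06
N_B = 0.4407 * 508246 / (0.2962 - 0.4407) * (3.790378e-09 - 2.187393e-06)
N_B = 3.3847

3.3847


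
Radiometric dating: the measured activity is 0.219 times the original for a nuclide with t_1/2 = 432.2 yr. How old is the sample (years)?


lambda = ln(2) / t_half = ln(2) / 432.2 = 0.001603765 /yr
t = -ln(A/A0) / lambda
t = -ln(0.219) / 0.001603765
t = 946.95 yr

946.95


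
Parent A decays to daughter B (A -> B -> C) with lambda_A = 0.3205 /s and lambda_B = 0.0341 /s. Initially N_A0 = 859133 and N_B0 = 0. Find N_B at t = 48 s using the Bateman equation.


N_B(t) = lambda_A * N_A0 / (lambda_B - lambda_A) * [exp(-lambda_A*t) - exp(-lambda_B*t)]
exp(-0.3205*48) = 2.083597e-07; exp(-0.0341*48) = 0.1946018
N_B = 0.3205 * 859133 / (0.0341 - 0.3205) * (2.083597e-07 - 0.1946018)
N_B = 187095

187095


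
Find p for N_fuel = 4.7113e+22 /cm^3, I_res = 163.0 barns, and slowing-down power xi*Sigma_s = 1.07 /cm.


p = exp(-N * I * 1e-24 / (xi*Sigma_s))
p = exp(-4.7113e+22 * 163.0 * 1e-24 / 1.07)
p = 7.6394e-04

7.6394e-04


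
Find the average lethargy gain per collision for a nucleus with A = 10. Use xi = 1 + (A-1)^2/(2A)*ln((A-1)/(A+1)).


xi = 1 + (A-1)^2/(2A) * ln((A-1)/(A+1))
xi = 1 + (10-1)^2/(2*10) * ln((10-1)/(10 +1))
xi = 0.18728

0.18728


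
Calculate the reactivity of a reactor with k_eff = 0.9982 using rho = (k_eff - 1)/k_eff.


rho = (k_eff - 1) / k_eff
rho = (0.9982 - 1) / 0.9982
rho = -0.0018032

-0.0018032


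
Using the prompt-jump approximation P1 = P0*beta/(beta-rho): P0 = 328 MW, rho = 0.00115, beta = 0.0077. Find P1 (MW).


P1/P0 = beta / (beta - rho)
P1/P0 = 0.0077 / (0.0077 - 0.00115) = 1.175573
P1 = 328 * 1.175573 = 385.59 MW

385.59


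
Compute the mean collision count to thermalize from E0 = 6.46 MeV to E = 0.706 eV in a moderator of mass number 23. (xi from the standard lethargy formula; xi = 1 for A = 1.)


xi = 1 + (A-1)^2/(2A)*ln((A-1)/(A+1)) = 0.08448899 (for A = 23)
n = ln(E0/E) / xi
n = ln(6.46e6 / 0.706) / 0.08448899
n = ln(9.150142e+06) / 0.08448899 = 189.72

189.72


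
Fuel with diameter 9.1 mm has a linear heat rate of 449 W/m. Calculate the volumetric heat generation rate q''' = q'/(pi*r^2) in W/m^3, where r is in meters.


r = D / 2 / 1000 = 9.1 / 2 / 1000 = 0.00455 m
q''' = q' / (pi * r^2)
q''' = 449 / (pi * 0.00455^2)
q''' = 6.9036e+06 W/m^3

6.9036e+06


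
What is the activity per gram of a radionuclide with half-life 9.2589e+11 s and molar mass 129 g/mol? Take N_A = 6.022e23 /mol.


lambda = ln(2) / t_half = ln(2) / 9.2589e+11 = 7.486280e-13 /s
SA = lambda * N_A / M
SA = 7.486280e-13 * 6.022e23 / 129
SA = 3.4948e+09 Bq/g

3.4948e+09


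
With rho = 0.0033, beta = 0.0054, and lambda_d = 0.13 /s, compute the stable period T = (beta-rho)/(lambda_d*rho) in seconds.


T = (beta - rho) / (lambda_d * rho)
T = (0.0054 - 0.0033) / (0.13 * 0.0033)
T = 4.8951 s

4.8951


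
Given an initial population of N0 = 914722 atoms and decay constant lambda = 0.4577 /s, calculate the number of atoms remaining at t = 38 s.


N = N0 * exp(-lambda * t)
N = 914722 * exp(-0.4577 * 38)
N = 0.025573

0.025573


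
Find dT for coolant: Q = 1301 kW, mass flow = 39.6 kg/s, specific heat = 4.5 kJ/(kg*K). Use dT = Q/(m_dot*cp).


dT = Q / (m_dot * cp)
dT = 1301 / (39.6 * 4.5)
dT = 7.3008 C

7.3008


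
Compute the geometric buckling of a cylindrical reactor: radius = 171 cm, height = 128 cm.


B^2 = (2.405/R)^2 + (pi/H)^2
B^2 = (2.405/171)^2 + (pi/128)^2
B^2 = 8.0020e-04 /cm^2

8.0020e-04


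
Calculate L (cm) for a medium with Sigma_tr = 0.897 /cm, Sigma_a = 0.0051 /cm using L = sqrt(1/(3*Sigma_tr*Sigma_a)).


D = 1 / (3 * Sigma_tr) = 1 / (3 * 0.897) = 0.3716091 cm
L = sqrt(D / Sigma_a)
L = sqrt(0.3716091 / 0.0051)
L = 8.5361 cm

8.5361


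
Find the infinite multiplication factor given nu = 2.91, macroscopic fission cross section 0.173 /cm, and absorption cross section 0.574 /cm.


k_inf = nu * Sigma_f / Sigma_a
k_inf = 2.91 * 0.173 / 0.574
k_inf = 0.87706

0.87706


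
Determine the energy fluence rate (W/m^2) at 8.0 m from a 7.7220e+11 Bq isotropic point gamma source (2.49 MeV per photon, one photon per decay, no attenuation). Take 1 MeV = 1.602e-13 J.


psi = A * E * 1.602e-13 / (4*pi*r^2)
psi = 7.7220e+11 * 2.49 * 1.602e-13 / (4*pi*8.0^2)
psi = 3.8300e-04 W/m^2

3.8300e-04


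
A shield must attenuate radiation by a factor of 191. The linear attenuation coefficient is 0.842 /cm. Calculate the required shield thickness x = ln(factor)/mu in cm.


x = ln(factor) / mu
x = ln(191) / 0.842
x = 6.2379 cm

6.2379


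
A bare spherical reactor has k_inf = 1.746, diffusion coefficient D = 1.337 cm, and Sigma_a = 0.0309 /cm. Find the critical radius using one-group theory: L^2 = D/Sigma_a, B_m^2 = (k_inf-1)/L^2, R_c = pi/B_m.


L^2 = D / Sigma_a = 1.337 / 0.0309 = 43.26861 cm^2
B_m^2 = (k_inf - 1) / L^2 = (1.746 - 1) / 43.26861 = 0.01724114 /cm^2
For a bare sphere: B_g = pi/R, so R_c = pi / sqrt(B_m^2)
R_c = pi / sqrt(0.01724114) = 23.926 cm

23.926


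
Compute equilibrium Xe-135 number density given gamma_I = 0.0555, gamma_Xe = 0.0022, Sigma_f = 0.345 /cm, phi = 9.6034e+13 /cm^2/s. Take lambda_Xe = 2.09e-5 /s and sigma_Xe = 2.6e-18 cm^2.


Xe_eq = (gamma_I + gamma_Xe) * Sigma_f * phi / (lambda_Xe + sigma_Xe * phi)
Numerator = (0.0555 + 0.0022) * 0.345 * 9.6034e+13 = 1.911701e+12
Denominator = 2.09e-5 + 2.6e-18 * 9.6034e+13 = 2.705884e-04
Xe_eq = 1.911701e+12 / 2.705884e-04 = 7.0650e+15 /cm^3

7.0650e+15


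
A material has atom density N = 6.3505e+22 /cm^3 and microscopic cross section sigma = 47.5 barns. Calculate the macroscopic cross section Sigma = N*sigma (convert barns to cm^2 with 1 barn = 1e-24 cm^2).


Sigma = N * sigma_barns * 1e-24
Sigma = 6.3505e+22 * 47.5 * 1e-24
Sigma = 3.0165 /cm

3.0165


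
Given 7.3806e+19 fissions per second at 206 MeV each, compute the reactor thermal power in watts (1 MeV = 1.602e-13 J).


P = fission_rate * E_MeV * 1.602e-13
P = 7.3806e+19 * 206 * 1.602e-13
P = 2.4357e+09 W

2.4357e+09


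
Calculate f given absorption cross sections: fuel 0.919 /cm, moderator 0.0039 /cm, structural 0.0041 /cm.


f = Sigma_a_fuel / (Sigma_a_fuel + Sigma_a_mod + Sigma_a_other)
f = 0.919 / (0.919 + 0.0039 + 0.0041)
f = 0.99137

0.99137


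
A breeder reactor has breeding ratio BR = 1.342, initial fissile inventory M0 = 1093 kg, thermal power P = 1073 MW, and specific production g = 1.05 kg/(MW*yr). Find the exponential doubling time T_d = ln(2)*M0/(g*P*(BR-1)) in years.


Breeding gain G = BR - 1 = 1.342 - 1 = 0.342
Fissile production rate = g * P * G = 1.05 * 1073 * 0.342 = 385.3143 kg/yr
T_d = ln(2) * M0 / (g * P * G)
T_d = ln(2) * 1093 / 385.3143 = 1.9662 yr

1.9662


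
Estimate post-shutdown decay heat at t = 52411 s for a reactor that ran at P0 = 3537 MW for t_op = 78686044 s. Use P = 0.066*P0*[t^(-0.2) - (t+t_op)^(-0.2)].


P/P0 = 0.066 * [t^(-0.2) - (t + t_op)^(-0.2)]
P/P0 = 0.066 * [52411^(-0.2) - (52411 + 78686044)^(-0.2)]
P/P0 = 0.066 * [0.1137930 - 0.02634891] = 0.005771310
P = 3537 * 0.005771310 = 20.413 MW

20.413


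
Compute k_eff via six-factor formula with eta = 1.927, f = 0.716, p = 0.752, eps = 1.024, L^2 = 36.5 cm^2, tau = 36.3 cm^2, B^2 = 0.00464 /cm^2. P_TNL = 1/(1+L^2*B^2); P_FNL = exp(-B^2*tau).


k_inf = eta*f*p*eps = 1.927*0.716*0.752*1.024 = 1.062460
P_TNL = 1/(1 + L^2*B^2) = 1/(1 + 36.5*0.00464) = 0.8551686
P_FNL = exp(-B^2*tau) = exp(-0.00464*36.3) = 0.8449887
k_eff = k_inf * P_TNL * P_FNL = 1.062460 * 0.8551686 * 0.8449887
k_eff = 0.76774

0.76774


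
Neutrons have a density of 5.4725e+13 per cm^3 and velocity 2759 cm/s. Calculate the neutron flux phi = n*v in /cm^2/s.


phi = n * v
phi = 5.4725e+13 * 2759
phi = 1.5099e+17 /cm^2/s

1.5099e+17


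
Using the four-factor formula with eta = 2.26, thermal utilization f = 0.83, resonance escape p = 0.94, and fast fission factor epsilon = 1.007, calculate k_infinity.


k_inf = eta * f * p * epsilon
k_inf = 2.26 * 0.83 * 0.94 * 1.007
k_inf = 1.7756

1.7756


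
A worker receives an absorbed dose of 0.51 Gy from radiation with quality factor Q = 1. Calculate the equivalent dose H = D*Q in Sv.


H = D * Q
H = 0.51 * 1
H = 0.51000 Sv

0.51000


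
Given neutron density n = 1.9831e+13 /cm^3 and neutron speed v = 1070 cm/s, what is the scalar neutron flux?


phi = n * v
phi = 1.9831e+13 * 1070
phi = 2.1219e+16 /cm^2/s

2.1219e+16


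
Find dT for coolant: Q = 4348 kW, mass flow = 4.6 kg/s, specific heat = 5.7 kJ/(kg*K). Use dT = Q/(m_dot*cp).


dT = Q / (m_dot * cp)
dT = 4348 / (4.6 * 5.7)
dT = 165.83 C

165.83


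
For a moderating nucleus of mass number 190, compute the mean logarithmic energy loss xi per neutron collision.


xi = 1 + (A-1)^2/(2A) * ln((A-1)/(A+1))
xi = 1 + (190-1)^2/(2*190) * ln((190-1)/(190 +1))
xi = 0.010489

0.010489


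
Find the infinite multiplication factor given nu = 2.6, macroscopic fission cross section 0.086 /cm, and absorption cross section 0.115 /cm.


k_inf = nu * Sigma_f / Sigma_a
k_inf = 2.6 * 0.086 / 0.115
k_inf = 1.9443

1.9443


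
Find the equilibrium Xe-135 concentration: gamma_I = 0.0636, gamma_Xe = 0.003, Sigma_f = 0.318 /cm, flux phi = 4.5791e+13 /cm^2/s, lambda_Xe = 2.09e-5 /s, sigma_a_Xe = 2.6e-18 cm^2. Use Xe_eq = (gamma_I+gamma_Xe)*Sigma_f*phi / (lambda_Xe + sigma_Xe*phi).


Xe_eq = (gamma_I + gamma_Xe) * Sigma_f * phi / (lambda_Xe + sigma_Xe * phi)
Numerator = (0.0636 + 0.003) * 0.318 * 4.5791e+13 = 9.697984e+11
Denominator = 2.09e-5 + 2.6e-18 * 4.5791e+13 = 1.399566e-04
Xe_eq = 9.697984e+11 / 1.399566e-04 = 6.9293e+15 /cm^3

6.9293e+15


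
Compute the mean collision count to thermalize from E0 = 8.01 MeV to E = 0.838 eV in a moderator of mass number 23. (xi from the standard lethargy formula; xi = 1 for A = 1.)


xi = 1 + (A-1)^2/(2A)*ln((A-1)/(A+1)) = 0.08448899 (for A = 23)
n = ln(E0/E) / xi
n = ln(8.01e6 / 0.838) / 0.08448899
n = ln(9.558473e+06) / 0.08448899 = 190.24

190.24


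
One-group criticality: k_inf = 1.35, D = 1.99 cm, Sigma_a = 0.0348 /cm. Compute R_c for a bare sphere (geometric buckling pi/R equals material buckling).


L^2 = D / Sigma_a = 1.99 / 0.0348 = 57.18391 cm^2
B_m^2 = (k_inf - 1) / L^2 = (1.35 - 1) / 57.18391 = 0.006120603 /cm^2
For a bare sphere: B_g = pi/R, so R_c = pi / sqrt(B_m^2)
R_c = pi / sqrt(0.006120603) = 40.156 cm

40.156


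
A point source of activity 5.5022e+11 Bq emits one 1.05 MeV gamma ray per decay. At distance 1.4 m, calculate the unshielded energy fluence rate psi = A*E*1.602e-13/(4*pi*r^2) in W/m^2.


psi = A * E * 1.602e-13 / (4*pi*r^2)
psi = 5.5022e+11 * 1.05 * 1.602e-13 / (4*pi*1.4^2)
psi = 0.0037577 W/m^2

0.0037577


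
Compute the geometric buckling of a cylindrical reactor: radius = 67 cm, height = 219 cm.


B^2 = (2.405/R)^2 + (pi/H)^2
B^2 = (2.405/67)^2 + (pi/219)^2
B^2 = 0.0014943 /cm^2

0.0014943


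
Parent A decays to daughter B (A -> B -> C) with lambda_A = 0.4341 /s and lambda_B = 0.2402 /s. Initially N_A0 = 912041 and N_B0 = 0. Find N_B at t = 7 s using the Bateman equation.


N_B(t) = lambda_A * N_A0 / (lambda_B - lambda_A) * [exp(-lambda_A*t) - exp(-lambda_B*t)]
exp(-0.4341*7) = 0.04789712; exp(-0.2402*7) = 0.1861132
N_B = 0.4341 * 912041 / (0.2402 - 0.4341) * (0.04789712 - 0.1861132)
N_B = 282218

282218


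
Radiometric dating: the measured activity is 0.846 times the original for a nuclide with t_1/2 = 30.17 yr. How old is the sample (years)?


lambda = ln(2) / t_half = ln(2) / 30.17 = 0.02297472 /yr
t = -ln(A/A0) / lambda
t = -ln(0.846) / 0.02297472
t = 7.2791 yr

7.2791


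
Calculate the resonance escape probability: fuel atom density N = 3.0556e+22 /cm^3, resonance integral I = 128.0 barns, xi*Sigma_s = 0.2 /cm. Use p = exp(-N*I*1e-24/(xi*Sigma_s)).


p = exp(-N * I * 1e-24 / (xi*Sigma_s))
p = exp(-3.0556e+22 * 128.0 * 1e-24 / 0.2)
p = 3.2137e-09

3.2137e-09


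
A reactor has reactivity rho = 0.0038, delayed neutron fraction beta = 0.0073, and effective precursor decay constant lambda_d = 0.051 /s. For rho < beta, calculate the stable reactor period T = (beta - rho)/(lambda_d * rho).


T = (beta - rho) / (lambda_d * rho)
T = (0.0073 - 0.0038) / (0.051 * 0.0038)
T = 18.060 s

18.060


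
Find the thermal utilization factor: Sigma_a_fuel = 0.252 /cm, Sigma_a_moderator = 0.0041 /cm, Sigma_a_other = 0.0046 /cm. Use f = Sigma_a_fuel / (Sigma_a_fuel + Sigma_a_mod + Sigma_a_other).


f = Sigma_a_fuel / (Sigma_a_fuel + Sigma_a_mod + Sigma_a_other)
f = 0.252 / (0.252 + 0.0041 + 0.0046)
f = 0.96663

0.96663


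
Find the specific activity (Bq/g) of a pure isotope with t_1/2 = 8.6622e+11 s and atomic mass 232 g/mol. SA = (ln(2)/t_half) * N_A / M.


lambda = ln(2) / t_half = ln(2) / 8.6622e+11 = 8.001976e-13 /s
SA = lambda * N_A / M
SA = 8.001976e-13 * 6.022e23 / 232
SA = 2.0771e+09 Bq/g

2.0771e+09


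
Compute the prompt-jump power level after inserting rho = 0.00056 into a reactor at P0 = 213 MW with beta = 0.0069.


P1/P0 = beta / (beta - rho)
P1/P0 = 0.0069 / (0.0069 - 0.00056) = 1.088328
P1 = 213 * 1.088328 = 231.81 MW

231.81


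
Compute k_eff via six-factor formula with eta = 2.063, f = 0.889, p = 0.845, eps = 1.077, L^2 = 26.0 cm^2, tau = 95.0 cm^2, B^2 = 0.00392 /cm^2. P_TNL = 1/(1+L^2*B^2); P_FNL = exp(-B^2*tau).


k_inf = eta*f*p*eps = 2.063*0.889*0.845*1.077 = 1.669066
P_TNL = 1/(1 + L^2*B^2) = 1/(1 + 26.0*0.00392) = 0.9075069
P_FNL = exp(-B^2*tau) = exp(-0.00392*95.0) = 0.6890786
k_eff = k_inf * P_TNL * P_FNL = 1.669066 * 0.9075069 * 0.6890786
k_eff = 1.0437

1.0437


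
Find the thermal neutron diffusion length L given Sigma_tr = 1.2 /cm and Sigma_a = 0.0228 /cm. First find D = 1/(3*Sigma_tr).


D = 1 / (3 * Sigma_tr) = 1 / (3 * 1.2) = 0.2777778 cm
L = sqrt(D / Sigma_a)
L = sqrt(0.2777778 / 0.0228)
L = 3.4904 cm

3.4904


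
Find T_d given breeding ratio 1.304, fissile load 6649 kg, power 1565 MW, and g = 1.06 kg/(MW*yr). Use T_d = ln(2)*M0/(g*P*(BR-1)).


Breeding gain G = BR - 1 = 1.304 - 1 = 0.304
Fissile production rate = g * P * G = 1.06 * 1565 * 0.304 = 504.3056 kg/yr
T_d = ln(2) * M0 / (g * P * G)
T_d = ln(2) * 6649 / 504.3056 = 9.1388 yr

9.1388


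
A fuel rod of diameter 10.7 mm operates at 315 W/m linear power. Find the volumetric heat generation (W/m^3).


r = D / 2 / 1000 = 10.7 / 2 / 1000 = 0.00535 m
q''' = q' / (pi * r^2)
q''' = 315 / (pi * 0.00535^2)
q''' = 3.5031e+06 W/m^3

3.5031e+06


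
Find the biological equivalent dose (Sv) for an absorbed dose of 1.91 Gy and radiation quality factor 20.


H = D * Q
H = 1.91 * 20
H = 38.200 Sv

38.200


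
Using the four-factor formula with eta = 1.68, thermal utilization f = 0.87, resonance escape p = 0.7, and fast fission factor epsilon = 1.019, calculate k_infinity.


k_inf = eta * f * p * epsilon
k_inf = 1.68 * 0.87 * 0.7 * 1.019
k_inf = 1.0426

1.0426


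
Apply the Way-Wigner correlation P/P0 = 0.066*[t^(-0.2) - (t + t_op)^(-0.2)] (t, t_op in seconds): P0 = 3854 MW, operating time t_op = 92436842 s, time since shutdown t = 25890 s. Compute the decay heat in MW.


P/P0 = 0.066 * [t^(-0.2) - (t + t_op)^(-0.2)]
P/P0 = 0.066 * [25890^(-0.2) - (25890 + 92436842)^(-0.2)]
P/P0 = 0.066 * [0.1310309 - 0.02551565] = 0.006964007
P = 3854 * 0.006964007 = 26.839 MW

26.839


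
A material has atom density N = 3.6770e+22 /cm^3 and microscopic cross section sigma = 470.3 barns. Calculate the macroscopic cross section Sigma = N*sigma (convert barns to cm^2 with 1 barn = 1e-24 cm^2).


Sigma = N * sigma_barns * 1e-24
Sigma = 3.6770e+22 * 470.3 * 1e-24
Sigma = 17.293 /cm

17.293


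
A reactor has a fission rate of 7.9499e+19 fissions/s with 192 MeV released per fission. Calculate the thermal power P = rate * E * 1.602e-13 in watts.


P = fission_rate * E_MeV * 1.602e-13
P = 7.9499e+19 * 192 * 1.602e-13
P = 2.4453e+09 W

2.4453e+09


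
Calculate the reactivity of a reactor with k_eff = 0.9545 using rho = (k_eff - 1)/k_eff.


rho = (k_eff - 1) / k_eff
rho = (0.9545 - 1) / 0.9545
rho = -0.047669

-0.047669


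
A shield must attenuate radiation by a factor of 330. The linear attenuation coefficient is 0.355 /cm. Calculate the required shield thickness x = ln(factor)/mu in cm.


x = ln(factor) / mu
x = ln(330) / 0.355
x = 16.335 cm

16.335


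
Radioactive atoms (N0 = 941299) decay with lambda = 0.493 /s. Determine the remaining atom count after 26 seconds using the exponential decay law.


N = N0 * exp(-lambda * t)
N = 941299 * exp(-0.493 * 26)
N = 2.5524

2.5524


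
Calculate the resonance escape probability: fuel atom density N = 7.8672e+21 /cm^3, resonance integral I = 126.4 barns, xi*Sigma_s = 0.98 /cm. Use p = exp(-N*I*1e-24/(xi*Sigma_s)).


p = exp(-N * I * 1e-24 / (xi*Sigma_s))
p = exp(-7.8672e+21 * 126.4 * 1e-24 / 0.98)
p = 0.36251

0.36251


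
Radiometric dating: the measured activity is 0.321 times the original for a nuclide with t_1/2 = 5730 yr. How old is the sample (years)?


lambda = ln(2) / t_half = ln(2) / 5730 = 1.209681e-04 /yr
t = -ln(A/A0) / lambda
t = -ln(0.321) / 1.209681e-04
t = 9393.5 yr

9393.5


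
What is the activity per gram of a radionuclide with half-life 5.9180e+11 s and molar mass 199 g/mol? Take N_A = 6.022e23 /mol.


lambda = ln(2) / t_half = ln(2) / 5.9180e+11 = 1.171252e-12 /s
SA = lambda * N_A / M
SA = 1.171252e-12 * 6.022e23 / 199
SA = 3.5444e+09 Bq/g

3.5444e+09


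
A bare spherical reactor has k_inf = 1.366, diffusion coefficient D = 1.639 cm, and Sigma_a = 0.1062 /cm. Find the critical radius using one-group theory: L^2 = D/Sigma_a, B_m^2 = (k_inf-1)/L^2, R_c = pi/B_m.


L^2 = D / Sigma_a = 1.639 / 0.1062 = 15.43315 cm^2
B_m^2 = (k_inf - 1) / L^2 = (1.366 - 1) / 15.43315 = 0.02371518 /cm^2
For a bare sphere: B_g = pi/R, so R_c = pi / sqrt(B_m^2)
R_c = pi / sqrt(0.02371518) = 20.400 cm

20.400


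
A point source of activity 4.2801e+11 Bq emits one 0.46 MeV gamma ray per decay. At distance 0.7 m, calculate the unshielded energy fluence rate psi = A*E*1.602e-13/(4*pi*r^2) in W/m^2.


psi = A * E * 1.602e-13 / (4*pi*r^2)
psi = 4.2801e+11 * 0.46 * 1.602e-13 / (4*pi*0.7^2)
psi = 0.0051223 W/m^2

0.0051223


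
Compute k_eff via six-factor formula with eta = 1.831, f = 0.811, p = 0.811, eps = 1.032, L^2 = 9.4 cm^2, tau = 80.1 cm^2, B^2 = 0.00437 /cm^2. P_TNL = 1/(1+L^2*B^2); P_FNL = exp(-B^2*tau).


k_inf = eta*f*p*eps = 1.831*0.811*0.811*1.032 = 1.242824
P_TNL = 1/(1 + L^2*B^2) = 1/(1 + 9.4*0.00437) = 0.9605428
P_FNL = exp(-B^2*tau) = exp(-0.00437*80.1) = 0.7046620
k_eff = k_inf * P_TNL * P_FNL = 1.242824 * 0.9605428 * 0.7046620
k_eff = 0.84122

0.84122


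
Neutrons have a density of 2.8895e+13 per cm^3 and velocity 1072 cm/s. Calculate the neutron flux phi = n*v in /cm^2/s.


phi = n * v
phi = 2.8895e+13 * 1072
phi = 3.0975e+16 /cm^2/s

3.0975e+16


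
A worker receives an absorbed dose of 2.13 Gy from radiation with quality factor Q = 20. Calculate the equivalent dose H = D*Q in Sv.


H = D * Q
H = 2.13 * 20
H = 42.600 Sv

42.600


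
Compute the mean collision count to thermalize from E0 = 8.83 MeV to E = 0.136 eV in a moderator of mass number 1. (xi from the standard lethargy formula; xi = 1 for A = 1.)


xi = 1 + (A-1)^2/(2A)*ln((A-1)/(A+1)) = 1 (for A = 1)
n = ln(E0/E) / xi
n = ln(8.83e6 / 0.136) / 1
n = ln(6.492647e+07) / 1 = 17.989

17.989


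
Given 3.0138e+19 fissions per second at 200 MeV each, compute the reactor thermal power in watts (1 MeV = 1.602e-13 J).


P = fission_rate * E_MeV * 1.602e-13
P = 3.0138e+19 * 200 * 1.602e-13
P = 9.6562e+08 W

9.6562e+08


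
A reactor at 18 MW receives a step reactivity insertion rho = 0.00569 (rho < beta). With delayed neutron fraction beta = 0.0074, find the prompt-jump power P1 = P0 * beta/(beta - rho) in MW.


P1/P0 = beta / (beta - rho)
P1/P0 = 0.0074 / (0.0074 - 0.00569) = 4.327485
P1 = 18 * 4.327485 = 77.895 MW

77.895


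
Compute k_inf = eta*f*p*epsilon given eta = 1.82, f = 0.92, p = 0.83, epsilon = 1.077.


k_inf = eta * f * p * epsilon
k_inf = 1.82 * 0.92 * 0.83 * 1.077
k_inf = 1.4968

1.4968


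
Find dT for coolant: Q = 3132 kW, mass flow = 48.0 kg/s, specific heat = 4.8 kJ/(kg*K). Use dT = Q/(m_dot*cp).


dT = Q / (m_dot * cp)
dT = 3132 / (48.0 * 4.8)
dT = 13.594 C

13.594


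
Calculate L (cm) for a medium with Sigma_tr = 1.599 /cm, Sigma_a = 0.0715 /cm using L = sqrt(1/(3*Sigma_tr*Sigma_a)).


D = 1 / (3 * Sigma_tr) = 1 / (3 * 1.599) = 0.2084636 cm
L = sqrt(D / Sigma_a)
L = sqrt(0.2084636 / 0.0715)
L = 1.7075 cm

1.7075


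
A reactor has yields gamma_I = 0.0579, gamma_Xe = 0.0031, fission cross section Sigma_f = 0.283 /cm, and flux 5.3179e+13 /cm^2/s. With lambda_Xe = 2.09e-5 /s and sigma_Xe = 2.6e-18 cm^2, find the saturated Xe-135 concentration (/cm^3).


Xe_eq = (gamma_I + gamma_Xe) * Sigma_f * phi / (lambda_Xe + sigma_Xe * phi)
Numerator = (0.0579 + 0.0031) * 0.283 * 5.3179e+13 = 9.180291e+11
Denominator = 2.09e-5 + 2.6e-18 * 5.3179e+13 = 1.591654e-04
Xe_eq = 9.180291e+11 / 1.591654e-04 = 5.7678e+15 /cm^3

5.7678e+15


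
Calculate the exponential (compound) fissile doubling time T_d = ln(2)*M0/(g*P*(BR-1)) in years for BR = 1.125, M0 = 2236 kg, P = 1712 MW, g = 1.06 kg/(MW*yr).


Breeding gain G = BR - 1 = 1.125 - 1 = 0.125
Fissile production rate = g * P * G = 1.06 * 1712 * 0.125 = 226.84 kg/yr
T_d = ln(2) * M0 / (g * P * G)
T_d = ln(2) * 2236 / 226.84 = 6.8325 yr

6.8325


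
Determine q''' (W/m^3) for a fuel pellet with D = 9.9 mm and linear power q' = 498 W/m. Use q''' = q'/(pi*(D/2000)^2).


r = D / 2 / 1000 = 9.9 / 2 / 1000 = 0.00495 m
q''' = q' / (pi * r^2)
q''' = 498 / (pi * 0.00495^2)
q''' = 6.4695e+06 W/m^3

6.4695e+06


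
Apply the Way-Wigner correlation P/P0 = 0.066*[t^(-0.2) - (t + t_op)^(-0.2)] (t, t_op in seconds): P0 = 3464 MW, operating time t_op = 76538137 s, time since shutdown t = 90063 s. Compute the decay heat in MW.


P/P0 = 0.066 * [t^(-0.2) - (t + t_op)^(-0.2)]
P/P0 = 0.066 * [90063^(-0.2) - (90063 + 76538137)^(-0.2)]
P/P0 = 0.066 * [0.1021153 - 0.02649246] = 0.004991107
P = 3464 * 0.004991107 = 17.289 MW

17.289


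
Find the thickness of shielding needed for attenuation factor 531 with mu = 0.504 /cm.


x = ln(factor) / mu
x = ln(531) / 0.504
x = 12.450 cm

12.450


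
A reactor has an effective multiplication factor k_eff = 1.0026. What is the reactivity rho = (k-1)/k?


rho = (k_eff - 1) / k_eff
rho = (1.0026 - 1) / 1.0026
rho = 0.0025933

0.0025933


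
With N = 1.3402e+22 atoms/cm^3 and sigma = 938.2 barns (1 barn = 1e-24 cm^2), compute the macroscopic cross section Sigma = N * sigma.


Sigma = N * sigma_barns * 1e-24
Sigma = 1.3402e+22 * 938.2 * 1e-24
Sigma = 12.574 /cm

12.574


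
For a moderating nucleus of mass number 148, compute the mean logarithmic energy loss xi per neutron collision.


xi = 1 + (A-1)^2/(2A) * ln((A-1)/(A+1))
xi = 1 + (148-1)^2/(2*148) * ln((148-1)/(148 +1))
xi = 0.013453

0.013453


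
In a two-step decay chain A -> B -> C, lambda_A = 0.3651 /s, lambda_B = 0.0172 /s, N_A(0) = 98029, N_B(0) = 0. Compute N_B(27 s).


N_B(t) = lambda_A * N_A0 / (lambda_B - lambda_A) * [exp(-lambda_A*t) - exp(-lambda_B*t)]
exp(-0.3651*27) = 5.234260e-05; exp(-0.0172*27) = 0.6285121
N_B = 0.3651 * 98029 / (0.0172 - 0.3651) * (5.234260e-05 - 0.6285121)
N_B = 64653

64653


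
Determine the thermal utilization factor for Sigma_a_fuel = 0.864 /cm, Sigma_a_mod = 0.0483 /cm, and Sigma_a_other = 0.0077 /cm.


f = Sigma_a_fuel / (Sigma_a_fuel + Sigma_a_mod + Sigma_a_other)
f = 0.864 / (0.864 + 0.0483 + 0.0077)
f = 0.93913

0.93913


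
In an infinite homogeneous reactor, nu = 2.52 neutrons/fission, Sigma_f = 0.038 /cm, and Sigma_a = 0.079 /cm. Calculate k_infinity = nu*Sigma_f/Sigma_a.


k_inf = nu * Sigma_f / Sigma_a
k_inf = 2.52 * 0.038 / 0.079
k_inf = 1.2122

1.2122
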